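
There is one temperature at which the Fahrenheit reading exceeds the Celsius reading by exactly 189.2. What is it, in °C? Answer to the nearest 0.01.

Let C be the Celsius reading. The Fahrenheit reading is F = 1.8·C + 32.
Require F - C = 189.2: (0.8)·C + 32 = 189.2.
C = (189.2 - 32) / (0.8) = 196.50.

196.50°C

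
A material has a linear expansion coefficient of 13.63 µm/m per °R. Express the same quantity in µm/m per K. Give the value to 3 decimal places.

Since only a temperature interval is involved, the additive offset between the scales drops out.
A change of 1 K is a change of 1.8°R, so per K the value is 13.63 × 1.8 = 24.534.

24.534 µm/m per K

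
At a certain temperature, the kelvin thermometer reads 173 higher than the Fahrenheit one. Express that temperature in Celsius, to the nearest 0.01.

85.19°C

Let x be the Fahrenheit reading; then the kelvin reading is 5/9·x + 255.372.
(5/9·x + 255.372) - x = 173  ⇒  (-4/9)·x = -82.3722  ⇒  x = 185.3375°F.
In Celsius: (185.3375 - 32) × 5/9 = 85.19°C.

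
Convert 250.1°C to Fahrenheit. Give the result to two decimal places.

In Fahrenheit: 250.1000 × 1.8 + 32 = 482.18°F.

482.18°F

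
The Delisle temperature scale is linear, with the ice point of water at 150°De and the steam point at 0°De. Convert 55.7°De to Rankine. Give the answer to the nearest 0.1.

604.8°R

Linear interpolation between the fixed points: C = (55.7 - 150) × 100 / (0 - 150) = 62.8667°C.
Then 62.8667 × 1.8 + 491.67 = 604.8°R.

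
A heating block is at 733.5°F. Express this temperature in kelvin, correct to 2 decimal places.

662.87 K

In Celsius: (733.5 - 32) × 5/9 = 389.7222°C.
In kelvin: 389.7222 + 273.15 = 662.87 K.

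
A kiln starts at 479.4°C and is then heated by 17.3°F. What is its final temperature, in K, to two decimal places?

762.16 K

The 17.3°F change is an interval, so only the factor 5/9 applies: +17.3 × 5/9 = +9.6111°C.
Final Celsius temperature: 479.4000 + 9.6111 = 489.0111°C.
In kelvin: 489.0111 + 273.15 = 762.16 K.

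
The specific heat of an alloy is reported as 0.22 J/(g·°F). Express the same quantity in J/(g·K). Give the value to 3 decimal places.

0.396 J/(g·K)

Since only a temperature interval is involved, the additive offset between the scales drops out.
A change of 1 K is a change of 1.8°F, so per K the value is 0.22 × 1.8 = 0.396.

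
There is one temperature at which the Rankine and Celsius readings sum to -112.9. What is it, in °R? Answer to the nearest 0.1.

Let R be the Rankine reading. The Celsius reading is C = 5/9·R - 273.15.
Require R + C = -112.9: (14/9)·R - 273.15 = -112.9.
R = (-112.9 + 273.15) / (14/9) = 103.0.

103.0°R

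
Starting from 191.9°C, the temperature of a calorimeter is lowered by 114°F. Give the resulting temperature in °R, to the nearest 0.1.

723.1°R

The 114°F change is an interval, so only the factor 5/9 applies: -114 × 5/9 = -63.3333°C.
Final Celsius temperature: 191.9000 - 63.3333 = 128.5667°C.
In Rankine: 128.5667 × 1.8 + 491.67 = 723.1°R.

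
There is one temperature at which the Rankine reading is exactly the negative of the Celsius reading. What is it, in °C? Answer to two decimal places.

Let C be the Celsius reading. The Rankine reading is R = 1.8·C + 491.67.
Require R = -1·C: 1.8·C + 491.67 = -1·C.
(2.8)·C = -491.67  ⇒  C = -175.60.

-175.60°C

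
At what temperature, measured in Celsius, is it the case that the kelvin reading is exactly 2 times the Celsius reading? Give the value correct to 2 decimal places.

Let C be the Celsius reading. The kelvin reading is K = 1·C + 273.15.
Require K = 2·C: 1·C + 273.15 = 2·C.
(-1)·C = -273.15  ⇒  C = 273.15.

273.15°C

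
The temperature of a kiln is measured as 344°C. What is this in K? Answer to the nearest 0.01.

617.15 K

In kelvin: 344.0000 + 273.15 = 617.15 K.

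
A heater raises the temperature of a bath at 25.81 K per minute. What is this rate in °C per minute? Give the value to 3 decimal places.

25.810 °C/minute

Since only a temperature interval is involved, the additive offset between the scales drops out.
A change of 1 K is a change of 1°C, so 25.81 × 1 = 25.810.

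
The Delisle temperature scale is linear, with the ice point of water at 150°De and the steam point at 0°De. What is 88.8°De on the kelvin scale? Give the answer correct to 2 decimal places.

Linear interpolation between the fixed points: C = (88.8 - 150) × 100 / (0 - 150) = 40.8000°C.
Then 40.8000 + 273.15 = 313.95 K.

313.95 K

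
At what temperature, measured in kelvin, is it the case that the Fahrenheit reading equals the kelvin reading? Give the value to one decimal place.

574.6 K

Let K be the kelvin reading. The Fahrenheit reading is F = 1.8·K - 459.67.
Set F = K: 1.8·K - 459.67 = K.
(0.8)·K = 459.67  ⇒  K = 574.6.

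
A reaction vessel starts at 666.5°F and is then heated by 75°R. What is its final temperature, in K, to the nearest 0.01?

Initial temperature in Celsius: (666.5 - 32) × 5/9 = 352.5000°C.
The 75°R change is an interval, so only the factor 5/9 applies: +75 × 5/9 = +41.6667°C.
Final Celsius temperature: 352.5000 + 41.6667 = 394.1667°C.
In kelvin: 394.1667 + 273.15 = 667.32 K.

667.32 K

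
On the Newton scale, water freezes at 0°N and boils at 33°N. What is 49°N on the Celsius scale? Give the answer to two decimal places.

Linear interpolation between the fixed points: C = (49 - 0) × 100 / (33 - 0) = 148.4848°C.

148.48°C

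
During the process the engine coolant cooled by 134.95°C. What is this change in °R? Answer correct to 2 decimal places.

Only the scale ratio 1.8 matters for a change in temperature.
134.95 × 1.8 = 242.91.

242.91°R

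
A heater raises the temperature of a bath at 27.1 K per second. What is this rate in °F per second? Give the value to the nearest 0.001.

48.780 °F/second

The quantity depends on a temperature interval, so only the ratio of degree sizes applies; the offset between the scales is irrelevant.
A change of 1 K is a change of 1.8°F, so 27.1 × 1.8 = 48.780.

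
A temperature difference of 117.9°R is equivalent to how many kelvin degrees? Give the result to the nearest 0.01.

65.50 K

An interval of 1°R corresponds to 5/9 K.
117.9 × 5/9 = 65.50.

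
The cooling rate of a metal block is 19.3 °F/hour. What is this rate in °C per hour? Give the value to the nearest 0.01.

10.72 °C/hour

Since only a temperature interval is involved, the additive offset between the scales drops out.
A change of 1°F is a change of 5/9°C, so 19.3 × 5/9 = 10.72.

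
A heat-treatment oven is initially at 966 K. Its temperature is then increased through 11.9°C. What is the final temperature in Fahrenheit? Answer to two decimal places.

1300.55°F

Initial temperature in Celsius: 966 - 273.15 = 692.8500°C.
Final Celsius temperature: 692.8500 + 11.9000 = 704.7500°C.
In Fahrenheit: 704.7500 × 1.8 + 32 = 1300.55°F.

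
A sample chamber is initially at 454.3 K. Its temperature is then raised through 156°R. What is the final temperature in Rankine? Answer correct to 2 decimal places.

973.74°R

Initial temperature in Celsius: 454.3 - 273.15 = 181.1500°C.
The 156°R change is an interval, so only the factor 5/9 applies: +156 × 5/9 = +86.6667°C.
Final Celsius temperature: 181.1500 + 86.6667 = 267.8167°C.
In Rankine: 267.8167 × 1.8 + 491.67 = 973.74°R.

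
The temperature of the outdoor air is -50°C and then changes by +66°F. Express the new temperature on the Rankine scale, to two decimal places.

467.67°R

The 66°F change is an interval, so only the factor 5/9 applies: +66 × 5/9 = +36.6667°C.
Final Celsius temperature: -50.0000 + 36.6667 = -13.3333°C.
In Rankine: -13.3333 × 1.8 + 491.67 = 467.67°R.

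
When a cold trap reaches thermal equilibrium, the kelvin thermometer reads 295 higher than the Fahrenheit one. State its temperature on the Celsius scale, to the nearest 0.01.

-67.31°C

Let x be the Fahrenheit reading; then the kelvin reading is 5/9·x + 255.372.
(5/9·x + 255.372) - x = 295  ⇒  (-4/9)·x = 39.6278  ⇒  x = -89.1625°F.
In Celsius: (-89.1625 - 32) × 5/9 = -67.31°C.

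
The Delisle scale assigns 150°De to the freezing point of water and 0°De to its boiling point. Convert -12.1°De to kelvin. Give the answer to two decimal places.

Linear interpolation between the fixed points: C = (-12.1 - 150) × 100 / (0 - 150) = 108.0667°C.
Then 108.0667 + 273.15 = 381.22 K.

381.22 K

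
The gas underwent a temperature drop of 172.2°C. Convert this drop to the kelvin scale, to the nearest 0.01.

Celsius and kelvin degrees are the same size, so the interval is unchanged: 172.20.

172.20 K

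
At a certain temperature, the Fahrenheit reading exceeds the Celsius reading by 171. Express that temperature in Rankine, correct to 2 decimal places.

Let x be the Fahrenheit reading; then the Celsius reading is 5/9·x - 17.7778.
(5/9·x - 17.7778) - x = -171  ⇒  (-4/9)·x = -153.222  ⇒  x = 344.7500°F.
In Celsius: (344.75 - 32) × 5/9 = 173.7500°C.
In Rankine: 173.7500 × 1.8 + 491.67 = 804.42°R.

804.42°R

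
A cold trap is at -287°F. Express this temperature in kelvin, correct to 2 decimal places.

In Celsius: (-287 - 32) × 5/9 = -177.2222°C.
In kelvin: -177.2222 + 273.15 = 95.93 K.

95.93 K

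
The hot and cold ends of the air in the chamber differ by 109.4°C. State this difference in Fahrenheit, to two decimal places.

196.92°F

An interval of 1°C corresponds to 1.8°F.
109.4 × 1.8 = 196.92.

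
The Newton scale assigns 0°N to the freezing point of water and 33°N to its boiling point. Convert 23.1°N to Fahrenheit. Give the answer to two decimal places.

158.00°F

Linear interpolation between the fixed points: C = (23.1 - 0) × 100 / (33 - 0) = 70.0000°C.
Then 70.0000 × 1.8 + 32 = 158.00°F.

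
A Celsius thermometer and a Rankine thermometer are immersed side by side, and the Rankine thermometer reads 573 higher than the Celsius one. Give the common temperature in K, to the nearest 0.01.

Let x be the Celsius reading; then the Rankine reading is 1.8·x + 491.67.
(1.8·x + 491.67) - x = 573  ⇒  (0.8)·x = 81.33  ⇒  x = 101.6625°C.
In kelvin: 101.6625 + 273.15 = 374.81 K.

374.81 K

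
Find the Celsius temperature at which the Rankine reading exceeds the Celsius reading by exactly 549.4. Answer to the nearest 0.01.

72.16°C

Let C be the Celsius reading. The Rankine reading is R = 1.8·C + 491.67.
Require R - C = 549.4: (0.8)·C + 491.67 = 549.4.
C = (549.4 - 491.67) / (0.8) = 72.16.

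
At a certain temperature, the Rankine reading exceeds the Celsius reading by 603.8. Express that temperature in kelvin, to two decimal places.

Let x be the Celsius reading; then the Rankine reading is 1.8·x + 491.67.
(1.8·x + 491.67) - x = 603.8  ⇒  (0.8)·x = 112.13  ⇒  x = 140.1625°C.
In kelvin: 140.1625 + 273.15 = 413.31 K.

413.31 K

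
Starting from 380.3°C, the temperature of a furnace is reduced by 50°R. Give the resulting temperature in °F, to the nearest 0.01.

666.54°F

The 50°R change is an interval, so only the factor 5/9 applies: -50 × 5/9 = -27.7778°C.
Final Celsius temperature: 380.3000 - 27.7778 = 352.5222°C.
In Fahrenheit: 352.5222 × 1.8 + 32 = 666.54°F.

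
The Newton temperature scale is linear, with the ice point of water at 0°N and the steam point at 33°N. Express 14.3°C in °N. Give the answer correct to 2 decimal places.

Linearly onto the Newton scale: 0 + (14.3000 / 100) × (33 - 0) = 4.72°N.

4.72°N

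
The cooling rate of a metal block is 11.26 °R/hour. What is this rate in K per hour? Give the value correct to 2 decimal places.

Since only a temperature interval is involved, the additive offset between the scales drops out.
A change of 1°R is a change of 5/9 K, so 11.26 × 5/9 = 6.26.

6.26 K/hour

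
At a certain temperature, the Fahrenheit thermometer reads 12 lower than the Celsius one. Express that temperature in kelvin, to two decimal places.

218.15 K

Let x be the Celsius reading; then the Fahrenheit reading is 1.8·x + 32.
(1.8·x + 32) - x = -12  ⇒  (0.8)·x = -44  ⇒  x = -55.0000°C.
In kelvin: -55.0000 + 273.15 = 218.15 K.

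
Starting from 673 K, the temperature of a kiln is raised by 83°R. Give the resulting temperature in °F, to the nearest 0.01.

834.73°F

Initial temperature in Celsius: 673 - 273.15 = 399.8500°C.
The 83°R change is an interval, so only the factor 5/9 applies: +83 × 5/9 = +46.1111°C.
Final Celsius temperature: 399.8500 + 46.1111 = 445.9611°C.
In Fahrenheit: 445.9611 × 1.8 + 32 = 834.73°F.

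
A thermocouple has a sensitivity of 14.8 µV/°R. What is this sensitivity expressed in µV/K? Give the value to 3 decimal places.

The quantity depends on a temperature interval, so only the ratio of degree sizes applies; the offset between the scales is irrelevant.
A change of 1 K is a change of 1.8°R, so per K the value is 14.8 × 1.8 = 26.640.

26.640 µV/K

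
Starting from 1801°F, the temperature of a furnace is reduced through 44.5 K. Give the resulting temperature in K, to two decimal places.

Initial temperature in Celsius: (1801 - 32) × 5/9 = 982.7778°C.
The 44.5 K change is an interval; Kelvin and Celsius degrees are the same size, so ΔC = -44.5°C.
Final Celsius temperature: 982.7778 - 44.5000 = 938.2778°C.
In kelvin: 938.2778 + 273.15 = 1211.43 K.

1211.43 K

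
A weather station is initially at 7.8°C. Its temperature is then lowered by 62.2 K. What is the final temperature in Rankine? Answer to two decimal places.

393.75°R

The 62.2 K change is an interval; Kelvin and Celsius degrees are the same size, so ΔC = -62.2°C.
Final Celsius temperature: 7.8000 - 62.2000 = -54.4000°C.
In Rankine: -54.4000 × 1.8 + 491.67 = 393.75°R.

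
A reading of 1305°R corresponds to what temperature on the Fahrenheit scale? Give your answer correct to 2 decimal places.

845.33°F

In Celsius: (1305 - 491.67) × 5/9 = 451.8500°C.
In Fahrenheit: 451.8500 × 1.8 + 32 = 845.33°F.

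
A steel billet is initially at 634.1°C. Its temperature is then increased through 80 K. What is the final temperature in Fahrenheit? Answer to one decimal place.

The 80 K change is an interval; Kelvin and Celsius degrees are the same size, so ΔC = +80°C.
Final Celsius temperature: 634.1000 + 80.0000 = 714.1000°C.
In Fahrenheit: 714.1000 × 1.8 + 32 = 1317.4°F.

1317.4°F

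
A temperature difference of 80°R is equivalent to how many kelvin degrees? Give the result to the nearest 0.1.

44.4 K

For a temperature interval the offset drops out; only the factor 5/9 applies.
80 × 5/9 = 44.4.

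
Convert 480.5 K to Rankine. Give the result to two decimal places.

864.90°R

In Celsius: 480.5 - 273.15 = 207.3500°C.
In Rankine: 207.3500 × 1.8 + 491.67 = 864.90°R.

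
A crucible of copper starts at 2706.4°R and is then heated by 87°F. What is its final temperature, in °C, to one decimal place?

Initial temperature in Celsius: (2706.4 - 491.67) × 5/9 = 1230.4056°C.
The 87°F change is an interval, so only the factor 5/9 applies: +87 × 5/9 = +48.3333°C.
Final Celsius temperature: 1230.4056 + 48.3333 = 1278.7389°C.

1278.7°C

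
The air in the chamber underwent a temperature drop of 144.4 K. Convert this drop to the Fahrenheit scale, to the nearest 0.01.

259.92°F

An interval of 1 K corresponds to 1.8°F.
144.4 × 1.8 = 259.92.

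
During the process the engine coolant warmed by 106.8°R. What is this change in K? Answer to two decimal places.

59.33 K

For a temperature interval the offset drops out; only the factor 5/9 applies.
106.8 × 5/9 = 59.33.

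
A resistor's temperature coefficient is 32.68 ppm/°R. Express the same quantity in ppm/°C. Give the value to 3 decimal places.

58.824 ppm/°C

Since only a temperature interval is involved, the additive offset between the scales drops out.
A change of 1°C is a change of 1.8°R, so per °C the value is 32.68 × 1.8 = 58.824.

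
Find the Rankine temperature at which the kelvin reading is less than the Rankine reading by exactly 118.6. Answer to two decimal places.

266.85°R

Let R be the Rankine reading. The kelvin reading is K = 5/9·R.
Require K - R = -118.6: (-4/9)·R = -118.6.
R = (-118.6) / (-4/9) = 266.85.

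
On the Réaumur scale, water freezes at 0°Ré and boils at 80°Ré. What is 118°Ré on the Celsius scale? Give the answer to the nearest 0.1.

147.5°C

Linear interpolation between the fixed points: C = (118 - 0) × 100 / (80 - 0) = 147.5000°C.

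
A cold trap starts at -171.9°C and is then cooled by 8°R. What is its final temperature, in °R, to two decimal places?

The 8°R change is an interval, so only the factor 5/9 applies: -8 × 5/9 = -4.4444°C.
Final Celsius temperature: -171.9000 - 4.4444 = -176.3444°C.
In Rankine: -176.3444 × 1.8 + 491.67 = 174.25°R.

174.25°R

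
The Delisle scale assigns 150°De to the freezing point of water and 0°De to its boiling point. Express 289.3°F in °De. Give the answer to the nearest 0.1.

First in Celsius: (289.3 - 32) × 5/9 = 142.9444°C.
Linearly onto the Delisle scale: 150 + (142.9444 / 100) × (0 - 150) = -64.4°De.

-64.4°De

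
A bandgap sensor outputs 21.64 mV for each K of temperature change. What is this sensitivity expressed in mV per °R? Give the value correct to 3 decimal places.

The quantity depends on a temperature interval, so only the ratio of degree sizes applies; the offset between the scales is irrelevant.
A change of 1°R is a change of 5/9 K, so per °R the value is 21.64 × 5/9 = 12.022.

12.022 mV per °R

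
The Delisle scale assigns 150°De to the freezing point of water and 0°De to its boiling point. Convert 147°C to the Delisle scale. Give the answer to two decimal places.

-70.50°De

Linearly onto the Delisle scale: 150 + (147.0000 / 100) × (0 - 150) = -70.50°De.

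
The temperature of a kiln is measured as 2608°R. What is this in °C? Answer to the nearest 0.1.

In Celsius: (2608 - 491.67) × 5/9 = 1175.7389°C.

1175.7°C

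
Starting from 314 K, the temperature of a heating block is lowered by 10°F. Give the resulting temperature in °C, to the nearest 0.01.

Initial temperature in Celsius: 314 - 273.15 = 40.8500°C.
The 10°F change is an interval, so only the factor 5/9 applies: -10 × 5/9 = -5.5556°C.
Final Celsius temperature: 40.8500 - 5.5556 = 35.2944°C.

35.29°C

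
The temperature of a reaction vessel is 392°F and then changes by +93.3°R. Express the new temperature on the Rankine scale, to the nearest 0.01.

Initial temperature in Celsius: (392 - 32) × 5/9 = 200.0000°C.
The 93.3°R change is an interval, so only the factor 5/9 applies: +93.3 × 5/9 = +51.8333°C.
Final Celsius temperature: 200.0000 + 51.8333 = 251.8333°C.
In Rankine: 251.8333 × 1.8 + 491.67 = 944.97°R.

944.97°R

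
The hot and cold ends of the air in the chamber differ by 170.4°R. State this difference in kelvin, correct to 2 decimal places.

94.67 K

For a temperature interval the offset drops out; only the factor 5/9 applies.
170.4 × 5/9 = 94.67.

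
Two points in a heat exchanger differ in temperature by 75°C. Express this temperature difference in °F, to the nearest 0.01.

An interval of 1°C corresponds to 1.8°F.
75 × 1.8 = 135.00.

135.00°F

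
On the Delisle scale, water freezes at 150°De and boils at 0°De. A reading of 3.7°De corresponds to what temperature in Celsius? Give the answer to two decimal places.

Linear interpolation between the fixed points: C = (3.7 - 150) × 100 / (0 - 150) = 97.5333°C.

97.53°C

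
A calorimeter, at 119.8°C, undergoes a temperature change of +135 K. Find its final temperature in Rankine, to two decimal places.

950.31°R

The 135 K change is an interval; Kelvin and Celsius degrees are the same size, so ΔC = +135°C.
Final Celsius temperature: 119.8000 + 135.0000 = 254.8000°C.
In Rankine: 254.8000 × 1.8 + 491.67 = 950.31°R.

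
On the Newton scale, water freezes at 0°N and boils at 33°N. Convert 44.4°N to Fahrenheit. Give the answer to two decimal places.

274.18°F

Linear interpolation between the fixed points: C = (44.4 - 0) × 100 / (33 - 0) = 134.5455°C.
Then 134.5455 × 1.8 + 32 = 274.18°F.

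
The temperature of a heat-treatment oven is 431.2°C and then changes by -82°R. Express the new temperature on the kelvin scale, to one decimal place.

658.8 K

The 82°R change is an interval, so only the factor 5/9 applies: -82 × 5/9 = -45.5556°C.
Final Celsius temperature: 431.2000 - 45.5556 = 385.6444°C.
In kelvin: 385.6444 + 273.15 = 658.8 K.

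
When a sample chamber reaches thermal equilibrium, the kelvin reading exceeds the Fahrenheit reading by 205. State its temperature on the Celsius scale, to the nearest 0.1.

Let x be the Fahrenheit reading; then the kelvin reading is 5/9·x + 255.372.
(5/9·x + 255.372) - x = 205  ⇒  (-4/9)·x = -50.3722  ⇒  x = 113.3375°F.
In Celsius: (113.3375 - 32) × 5/9 = 45.2°C.

45.2°C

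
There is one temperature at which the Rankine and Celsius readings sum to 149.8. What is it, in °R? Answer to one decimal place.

Let R be the Rankine reading. The Celsius reading is C = 5/9·R - 273.15.
Require R + C = 149.8: (14/9)·R - 273.15 = 149.8.
R = (149.8 + 273.15) / (14/9) = 271.9.

271.9°R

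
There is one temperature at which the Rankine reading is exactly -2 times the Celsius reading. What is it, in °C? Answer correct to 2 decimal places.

Let C be the Celsius reading. The Rankine reading is R = 1.8·C + 491.67.
Require R = -2·C: 1.8·C + 491.67 = -2·C.
(3.8)·C = -491.67  ⇒  C = -129.39.

-129.39°C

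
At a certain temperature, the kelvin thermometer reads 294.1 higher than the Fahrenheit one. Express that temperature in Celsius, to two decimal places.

Let x be the Fahrenheit reading; then the kelvin reading is 5/9·x + 255.372.
(5/9·x + 255.372) - x = 294.1  ⇒  (-4/9)·x = 38.7278  ⇒  x = -87.1375°F.
In Celsius: (-87.1375 - 32) × 5/9 = -66.19°C.

-66.19°C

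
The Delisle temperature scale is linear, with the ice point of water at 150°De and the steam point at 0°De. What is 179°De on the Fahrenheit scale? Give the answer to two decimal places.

-2.80°F

Linear interpolation between the fixed points: C = (179 - 150) × 100 / (0 - 150) = -19.3333°C.
Then -19.3333 × 1.8 + 32 = -2.80°F.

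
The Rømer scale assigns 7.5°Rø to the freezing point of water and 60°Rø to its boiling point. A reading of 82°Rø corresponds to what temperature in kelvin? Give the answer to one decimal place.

Linear interpolation between the fixed points: C = (82 - 7.5) × 100 / (60 - 7.5) = 141.9048°C.
Then 141.9048 + 273.15 = 415.1 K.

415.1 K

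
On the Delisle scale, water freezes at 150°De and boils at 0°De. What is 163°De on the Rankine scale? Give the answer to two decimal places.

476.07°R

Linear interpolation between the fixed points: C = (163 - 150) × 100 / (0 - 150) = -8.6667°C.
Then -8.6667 × 1.8 + 491.67 = 476.07°R.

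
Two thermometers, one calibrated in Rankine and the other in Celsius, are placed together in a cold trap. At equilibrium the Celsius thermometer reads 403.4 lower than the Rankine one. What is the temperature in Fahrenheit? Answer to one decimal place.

-166.6°F

Let x be the Rankine reading; then the Celsius reading is 5/9·x - 273.15.
(5/9·x - 273.15) - x = -403.4  ⇒  (-4/9)·x = -130.25  ⇒  x = 293.0625°R.
In Celsius: (293.0625 - 491.67) × 5/9 = -110.3375°C.
In Fahrenheit: -110.3375 × 1.8 + 32 = -166.6°F.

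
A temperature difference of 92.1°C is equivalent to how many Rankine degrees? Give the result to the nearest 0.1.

165.8°R

For a temperature interval the offset drops out; only the factor 1.8 applies.
92.1 × 1.8 = 165.8.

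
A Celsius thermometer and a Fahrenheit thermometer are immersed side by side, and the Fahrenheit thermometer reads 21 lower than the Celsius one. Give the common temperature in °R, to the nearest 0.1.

Let x be the Celsius reading; then the Fahrenheit reading is 1.8·x + 32.
(1.8·x + 32) - x = -21  ⇒  (0.8)·x = -53  ⇒  x = -66.2500°C.
In Rankine: -66.2500 × 1.8 + 491.67 = 372.4°R.

372.4°R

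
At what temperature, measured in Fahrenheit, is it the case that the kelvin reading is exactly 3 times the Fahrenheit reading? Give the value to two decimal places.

104.47°F

Let F be the Fahrenheit reading. The kelvin reading is K = 5/9·F + 255.372.
Require K = 3·F: 5/9·F + 255.372 = 3·F.
(-22/9)·F = -255.372  ⇒  F = 104.47.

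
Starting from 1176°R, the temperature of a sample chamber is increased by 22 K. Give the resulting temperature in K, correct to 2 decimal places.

Initial temperature in Celsius: (1176 - 491.67) × 5/9 = 380.1833°C.
The 22 K change is an interval; Kelvin and Celsius degrees are the same size, so ΔC = +22°C.
Final Celsius temperature: 380.1833 + 22.0000 = 402.1833°C.
In kelvin: 402.1833 + 273.15 = 675.33 K.

675.33 K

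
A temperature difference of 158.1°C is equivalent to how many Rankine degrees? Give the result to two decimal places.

Only the scale ratio 1.8 matters for a change in temperature.
158.1 × 1.8 = 284.58.

284.58°R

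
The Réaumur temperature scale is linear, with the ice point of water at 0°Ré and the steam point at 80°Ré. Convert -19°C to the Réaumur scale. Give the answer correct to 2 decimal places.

Linearly onto the Réaumur scale: 0 + (-19.0000 / 100) × (80 - 0) = -15.20°Ré.

-15.20°Ré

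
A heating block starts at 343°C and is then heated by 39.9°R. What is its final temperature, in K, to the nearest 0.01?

The 39.9°R change is an interval, so only the factor 5/9 applies: +39.9 × 5/9 = +22.1667°C.
Final Celsius temperature: 343.0000 + 22.1667 = 365.1667°C.
In kelvin: 365.1667 + 273.15 = 638.32 K.

638.32 K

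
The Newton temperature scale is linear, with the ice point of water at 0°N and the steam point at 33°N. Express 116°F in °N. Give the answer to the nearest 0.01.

15.40°N

First in Celsius: (116 - 32) × 5/9 = 46.6667°C.
Linearly onto the Newton scale: 0 + (46.6667 / 100) × (33 - 0) = 15.40°N.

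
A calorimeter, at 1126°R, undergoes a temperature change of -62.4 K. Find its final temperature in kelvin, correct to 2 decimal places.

563.16 K

Initial temperature in Celsius: (1126 - 491.67) × 5/9 = 352.4056°C.
The 62.4 K change is an interval; Kelvin and Celsius degrees are the same size, so ΔC = -62.4°C.
Final Celsius temperature: 352.4056 - 62.4000 = 290.0056°C.
In kelvin: 290.0056 + 273.15 = 563.16 K.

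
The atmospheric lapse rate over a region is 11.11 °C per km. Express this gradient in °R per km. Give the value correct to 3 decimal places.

Since only a temperature interval is involved, the additive offset between the scales drops out.
A change of 1°C is a change of 1.8°R, so 11.11 × 1.8 = 19.998.

19.998 °R/km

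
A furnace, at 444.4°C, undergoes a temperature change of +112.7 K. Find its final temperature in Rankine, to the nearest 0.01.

The 112.7 K change is an interval; Kelvin and Celsius degrees are the same size, so ΔC = +112.7°C.
Final Celsius temperature: 444.4000 + 112.7000 = 557.1000°C.
In Rankine: 557.1000 × 1.8 + 491.67 = 1494.45°R.

1494.45°R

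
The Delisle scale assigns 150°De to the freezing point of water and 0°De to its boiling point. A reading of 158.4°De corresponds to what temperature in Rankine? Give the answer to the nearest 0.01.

481.59°R

Linear interpolation between the fixed points: C = (158.4 - 150) × 100 / (0 - 150) = -5.6000°C.
Then -5.6000 × 1.8 + 491.67 = 481.59°R.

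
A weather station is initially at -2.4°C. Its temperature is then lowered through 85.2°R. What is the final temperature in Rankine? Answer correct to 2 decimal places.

402.15°R

The 85.2°R change is an interval, so only the factor 5/9 applies: -85.2 × 5/9 = -47.3333°C.
Final Celsius temperature: -2.4000 - 47.3333 = -49.7333°C.
In Rankine: -49.7333 × 1.8 + 491.67 = 402.15°R.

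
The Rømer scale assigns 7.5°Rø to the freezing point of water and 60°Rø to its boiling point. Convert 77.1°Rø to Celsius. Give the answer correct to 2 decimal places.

Linear interpolation between the fixed points: C = (77.1 - 7.5) × 100 / (60 - 7.5) = 132.5714°C.

132.57°C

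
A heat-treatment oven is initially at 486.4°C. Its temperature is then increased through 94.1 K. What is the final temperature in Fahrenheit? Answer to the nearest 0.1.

1076.9°F

The 94.1 K change is an interval; Kelvin and Celsius degrees are the same size, so ΔC = +94.1°C.
Final Celsius temperature: 486.4000 + 94.1000 = 580.5000°C.
In Fahrenheit: 580.5000 × 1.8 + 32 = 1076.9°F.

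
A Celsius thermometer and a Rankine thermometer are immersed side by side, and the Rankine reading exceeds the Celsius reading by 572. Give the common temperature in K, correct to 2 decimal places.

373.56 K

Let x be the Celsius reading; then the Rankine reading is 1.8·x + 491.67.
(1.8·x + 491.67) - x = 572  ⇒  (0.8)·x = 80.33  ⇒  x = 100.4125°C.
In kelvin: 100.4125 + 273.15 = 373.56 K.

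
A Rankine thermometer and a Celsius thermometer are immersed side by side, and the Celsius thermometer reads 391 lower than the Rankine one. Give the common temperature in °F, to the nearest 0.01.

-194.51°F

Let x be the Rankine reading; then the Celsius reading is 5/9·x - 273.15.
(5/9·x - 273.15) - x = -391  ⇒  (-4/9)·x = -117.85  ⇒  x = 265.1625°R.
In Celsius: (265.1625 - 491.67) × 5/9 = -125.8375°C.
In Fahrenheit: -125.8375 × 1.8 + 32 = -194.51°F.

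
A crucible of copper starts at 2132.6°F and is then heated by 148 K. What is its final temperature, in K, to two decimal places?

1588.15 K

Initial temperature in Celsius: (2132.6 - 32) × 5/9 = 1167.0000°C.
The 148 K change is an interval; Kelvin and Celsius degrees are the same size, so ΔC = +148°C.
Final Celsius temperature: 1167.0000 + 148.0000 = 1315.0000°C.
In kelvin: 1315.0000 + 273.15 = 1588.15 K.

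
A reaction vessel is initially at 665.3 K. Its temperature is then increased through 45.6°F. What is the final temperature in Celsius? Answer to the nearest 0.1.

417.5°C

Initial temperature in Celsius: 665.3 - 273.15 = 392.1500°C.
The 45.6°F change is an interval, so only the factor 5/9 applies: +45.6 × 5/9 = +25.3333°C.
Final Celsius temperature: 392.1500 + 25.3333 = 417.4833°C.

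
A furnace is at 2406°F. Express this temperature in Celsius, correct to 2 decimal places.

1318.89°C

In Celsius: (2406 - 32) × 5/9 = 1318.8889°C.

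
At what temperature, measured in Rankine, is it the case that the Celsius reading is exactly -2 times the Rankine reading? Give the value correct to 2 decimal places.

106.88°R

Let R be the Rankine reading. The Celsius reading is C = 5/9·R - 273.15.
Require C = -2·R: 5/9·R - 273.15 = -2·R.
(23/9)·R = 273.15  ⇒  R = 106.88.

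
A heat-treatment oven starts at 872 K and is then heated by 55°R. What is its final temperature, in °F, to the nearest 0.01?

1164.93°F

Initial temperature in Celsius: 872 - 273.15 = 598.8500°C.
The 55°R change is an interval, so only the factor 5/9 applies: +55 × 5/9 = +30.5556°C.
Final Celsius temperature: 598.8500 + 30.5556 = 629.4056°C.
In Fahrenheit: 629.4056 × 1.8 + 32 = 1164.93°F.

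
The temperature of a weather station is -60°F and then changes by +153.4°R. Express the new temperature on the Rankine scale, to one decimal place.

Initial temperature in Celsius: (-60 - 32) × 5/9 = -51.1111°C.
The 153.4°R change is an interval, so only the factor 5/9 applies: +153.4 × 5/9 = +85.2222°C.
Final Celsius temperature: -51.1111 + 85.2222 = 34.1111°C.
In Rankine: 34.1111 × 1.8 + 491.67 = 553.1°R.

553.1°R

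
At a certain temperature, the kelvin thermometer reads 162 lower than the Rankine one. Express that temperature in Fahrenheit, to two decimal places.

-95.17°F

Let x be the Rankine reading; then the kelvin reading is 5/9·x.
(5/9·x) - x = -162  ⇒  (-4/9)·x = -162  ⇒  x = 364.5000°R.
In Celsius: (364.5 - 491.67) × 5/9 = -70.6500°C.
In Fahrenheit: -70.6500 × 1.8 + 32 = -95.17°F.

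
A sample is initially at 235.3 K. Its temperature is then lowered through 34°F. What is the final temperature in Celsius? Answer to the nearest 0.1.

Initial temperature in Celsius: 235.3 - 273.15 = -37.8500°C.
The 34°F change is an interval, so only the factor 5/9 applies: -34 × 5/9 = -18.8889°C.
Final Celsius temperature: -37.8500 - 18.8889 = -56.7389°C.

-56.7°C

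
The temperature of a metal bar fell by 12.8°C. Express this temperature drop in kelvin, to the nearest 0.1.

Celsius and kelvin degrees are the same size, so the interval is unchanged: 12.8.

12.8 K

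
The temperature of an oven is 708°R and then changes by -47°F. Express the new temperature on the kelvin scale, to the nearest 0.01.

367.22 K

Initial temperature in Celsius: (708 - 491.67) × 5/9 = 120.1833°C.
The 47°F change is an interval, so only the factor 5/9 applies: -47 × 5/9 = -26.1111°C.
Final Celsius temperature: 120.1833 - 26.1111 = 94.0722°C.
In kelvin: 94.0722 + 273.15 = 367.22 K.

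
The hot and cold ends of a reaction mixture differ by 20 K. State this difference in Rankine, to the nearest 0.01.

36.00°R

Only the scale ratio 1.8 matters for a change in temperature.
20 × 1.8 = 36.00.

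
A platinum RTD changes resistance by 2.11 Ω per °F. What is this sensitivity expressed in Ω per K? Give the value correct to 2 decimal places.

Since only a temperature interval is involved, the additive offset between the scales drops out.
A change of 1 K is a change of 1.8°F, so per K the value is 2.11 × 1.8 = 3.80.

3.80 Ω per K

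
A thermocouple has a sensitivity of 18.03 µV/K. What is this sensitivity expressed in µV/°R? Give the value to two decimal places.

10.02 µV/°R

The quantity depends on a temperature interval, so only the ratio of degree sizes applies; the offset between the scales is irrelevant.
A change of 1°R is a change of 5/9 K, so per °R the value is 18.03 × 5/9 = 10.02.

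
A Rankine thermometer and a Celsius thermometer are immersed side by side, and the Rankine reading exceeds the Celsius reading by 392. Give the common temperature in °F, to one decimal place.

Let x be the Rankine reading; then the Celsius reading is 5/9·x - 273.15.
(5/9·x - 273.15) - x = -392  ⇒  (-4/9)·x = -118.85  ⇒  x = 267.4125°R.
In Celsius: (267.4125 - 491.67) × 5/9 = -124.5875°C.
In Fahrenheit: -124.5875 × 1.8 + 32 = -192.3°F.

-192.3°F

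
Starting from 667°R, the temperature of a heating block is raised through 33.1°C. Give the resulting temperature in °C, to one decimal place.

130.5°C

Initial temperature in Celsius: (667 - 491.67) × 5/9 = 97.4056°C.
Final Celsius temperature: 97.4056 + 33.1000 = 130.5056°C.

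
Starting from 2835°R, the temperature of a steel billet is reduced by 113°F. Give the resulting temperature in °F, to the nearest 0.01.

2262.33°F

Initial temperature in Celsius: (2835 - 491.67) × 5/9 = 1301.8500°C.
The 113°F change is an interval, so only the factor 5/9 applies: -113 × 5/9 = -62.7778°C.
Final Celsius temperature: 1301.8500 - 62.7778 = 1239.0722°C.
In Fahrenheit: 1239.0722 × 1.8 + 32 = 2262.33°F.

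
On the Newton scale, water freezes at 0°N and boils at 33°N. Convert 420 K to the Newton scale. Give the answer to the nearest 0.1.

First in Celsius: 420 - 273.15 = 146.8500°C.
Linearly onto the Newton scale: 0 + (146.8500 / 100) × (33 - 0) = 48.5°N.

48.5°N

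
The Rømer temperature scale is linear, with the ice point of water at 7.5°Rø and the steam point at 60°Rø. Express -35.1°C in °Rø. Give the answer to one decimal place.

-10.9°Rø

Linearly onto the Rømer scale: 7.5 + (-35.1000 / 100) × (60 - 7.5) = -10.9°Rø.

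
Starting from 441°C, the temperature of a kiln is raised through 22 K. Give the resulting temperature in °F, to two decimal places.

The 22 K change is an interval; Kelvin and Celsius degrees are the same size, so ΔC = +22°C.
Final Celsius temperature: 441.0000 + 22.0000 = 463.0000°C.
In Fahrenheit: 463.0000 × 1.8 + 32 = 865.40°F.

865.40°F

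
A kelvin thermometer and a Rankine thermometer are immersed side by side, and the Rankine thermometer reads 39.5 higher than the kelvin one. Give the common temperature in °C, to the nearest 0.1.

-223.8°C

Let x be the kelvin reading; then the Rankine reading is 1.8·x.
(1.8·x) - x = 39.5  ⇒  (0.8)·x = 39.5  ⇒  x = 49.3750 K.
In Celsius: 49.375 - 273.15 = -223.8°C.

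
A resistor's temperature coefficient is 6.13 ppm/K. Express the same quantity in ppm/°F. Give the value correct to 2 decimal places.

Since only a temperature interval is involved, the additive offset between the scales drops out.
A change of 1°F is a change of 5/9 K, so per °F the value is 6.13 × 5/9 = 3.41.

3.41 ppm/°F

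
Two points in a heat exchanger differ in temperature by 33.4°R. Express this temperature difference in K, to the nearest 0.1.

Only the scale ratio 5/9 matters for a change in temperature.
33.4 × 5/9 = 18.6.

18.6 K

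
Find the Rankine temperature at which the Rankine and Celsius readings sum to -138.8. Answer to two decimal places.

86.37°R

Let R be the Rankine reading. The Celsius reading is C = 5/9·R - 273.15.
Require R + C = -138.8: (14/9)·R - 273.15 = -138.8.
R = (-138.8 + 273.15) / (14/9) = 86.37.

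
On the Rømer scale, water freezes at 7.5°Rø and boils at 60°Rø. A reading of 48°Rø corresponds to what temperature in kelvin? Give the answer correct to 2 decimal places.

350.29 K

Linear interpolation between the fixed points: C = (48 - 7.5) × 100 / (60 - 7.5) = 77.1429°C.
Then 77.1429 + 273.15 = 350.29 K.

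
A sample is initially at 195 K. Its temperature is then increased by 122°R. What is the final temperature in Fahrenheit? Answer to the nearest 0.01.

13.33°F

Initial temperature in Celsius: 195 - 273.15 = -78.1500°C.
The 122°R change is an interval, so only the factor 5/9 applies: +122 × 5/9 = +67.7778°C.
Final Celsius temperature: -78.1500 + 67.7778 = -10.3722°C.
In Fahrenheit: -10.3722 × 1.8 + 32 = 13.33°F.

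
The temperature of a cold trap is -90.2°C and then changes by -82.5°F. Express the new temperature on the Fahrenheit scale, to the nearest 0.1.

The 82.5°F change is an interval, so only the factor 5/9 applies: -82.5 × 5/9 = -45.8333°C.
Final Celsius temperature: -90.2000 - 45.8333 = -136.0333°C.
In Fahrenheit: -136.0333 × 1.8 + 32 = -212.9°F.

-212.9°F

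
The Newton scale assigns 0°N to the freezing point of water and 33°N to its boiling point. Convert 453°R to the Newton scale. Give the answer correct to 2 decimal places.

-7.09°N

First in Celsius: (453 - 491.67) × 5/9 = -21.4833°C.
Linearly onto the Newton scale: 0 + (-21.4833 / 100) × (33 - 0) = -7.09°N.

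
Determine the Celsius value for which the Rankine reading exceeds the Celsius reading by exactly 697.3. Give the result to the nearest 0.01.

257.04°C

Let C be the Celsius reading. The Rankine reading is R = 1.8·C + 491.67.
Require R - C = 697.3: (0.8)·C + 491.67 = 697.3.
C = (697.3 - 491.67) / (0.8) = 257.04.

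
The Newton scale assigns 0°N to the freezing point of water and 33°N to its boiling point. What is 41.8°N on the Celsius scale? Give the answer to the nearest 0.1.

126.7°C

Linear interpolation between the fixed points: C = (41.8 - 0) × 100 / (33 - 0) = 126.6667°C.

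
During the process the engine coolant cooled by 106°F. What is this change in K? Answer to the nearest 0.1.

58.9 K

An interval of 1°F corresponds to 5/9 K.
106 × 5/9 = 58.9.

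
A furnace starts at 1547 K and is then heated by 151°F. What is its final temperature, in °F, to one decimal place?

Initial temperature in Celsius: 1547 - 273.15 = 1273.8500°C.
The 151°F change is an interval, so only the factor 5/9 applies: +151 × 5/9 = +83.8889°C.
Final Celsius temperature: 1273.8500 + 83.8889 = 1357.7389°C.
In Fahrenheit: 1357.7389 × 1.8 + 32 = 2475.9°F.

2475.9°F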